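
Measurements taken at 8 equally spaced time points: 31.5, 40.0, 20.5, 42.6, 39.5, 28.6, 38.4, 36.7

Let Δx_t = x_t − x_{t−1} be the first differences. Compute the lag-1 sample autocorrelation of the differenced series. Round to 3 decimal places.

First differences Δx: 8.5, -19.5, 22.1, -3.1, -10.9, 9.8, -1.7
Mean of differences = 0.7429
Numerator Σ(Δx_t−Δx̄)(Δx_{t+1}−Δx̄) = -754.2633
Denominator Σ(Δx_t−Δx̄)² = 1164.3971
r_1(Δx) = -754.2633 / 1164.3971 = -0.648

-0.648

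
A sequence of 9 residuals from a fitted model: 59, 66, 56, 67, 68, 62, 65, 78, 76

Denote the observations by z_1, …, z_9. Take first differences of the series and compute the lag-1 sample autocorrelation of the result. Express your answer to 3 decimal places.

-0.464

First differences Δz: 7, -10, 11, 1, -6, 3, 13, -2
Mean of differences = 2.1250
Numerator Σ(Δz_t−Δz̄)(Δz_{t+1}−Δz̄) = -210.0156
Denominator Σ(Δz_t−Δz̄)² = 452.8750
r_1(Δz) = -210.0156 / 452.8750 = -0.464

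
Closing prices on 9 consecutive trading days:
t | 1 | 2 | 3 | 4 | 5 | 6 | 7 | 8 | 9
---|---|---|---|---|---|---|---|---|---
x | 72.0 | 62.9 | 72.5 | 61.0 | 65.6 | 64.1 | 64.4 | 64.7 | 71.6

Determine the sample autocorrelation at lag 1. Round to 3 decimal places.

-0.450

Mean x̄ = (72.0 + 62.9 + 72.5 + 61.0 + 65.6 + 64.1 + 64.4 + 64.7 + 71.6)/9 = 66.5333
Numerator Σ_{t=1}^{8}(x_t−x̄)(x_{t+1}−x̄) = -67.3078
Denominator Σ(x_t−x̄)² = 149.6800
r_1 = -67.3078 / 149.6800 = -0.450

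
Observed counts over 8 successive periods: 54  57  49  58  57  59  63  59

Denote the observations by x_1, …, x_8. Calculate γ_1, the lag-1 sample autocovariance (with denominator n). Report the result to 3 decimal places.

Mean x̄ = (54 + 57 + 49 + 58 + 57 + 59 + 63 + 59)/8 = 57.0000
Σ_{t=1}^{7}(x_t−x̄)(x_{t+1}−x̄) = 16.0000
γ_1 = 16.0000 / 8 = 2.000

2.000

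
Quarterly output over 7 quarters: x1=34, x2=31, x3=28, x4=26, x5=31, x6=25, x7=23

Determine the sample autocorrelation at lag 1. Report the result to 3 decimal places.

0.193

Mean x̄ = (34 + 31 + 28 + 26 + 31 + 25 + 23)/7 = 28.2857
Σ(x_t−x̄)(x_{t+1}−x̄) = (15.5102) + (-0.7755) + (0.6531) + (-6.2041) + (-8.9184) + (17.3673) = 17.6327
Denominator Σ(x_t−x̄)² = 91.4286
r_1 = 17.6327 / 91.4286 = 0.193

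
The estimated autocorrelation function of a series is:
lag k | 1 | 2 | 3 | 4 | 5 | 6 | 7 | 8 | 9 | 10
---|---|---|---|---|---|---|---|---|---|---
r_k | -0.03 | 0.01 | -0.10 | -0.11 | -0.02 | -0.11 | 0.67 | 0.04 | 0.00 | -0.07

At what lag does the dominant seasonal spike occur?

7

The largest autocorrelation is r_7 = 0.67; the remaining lags stay at or below 0.04.
The dominant spike at lag 7 indicates a seasonal period of 7.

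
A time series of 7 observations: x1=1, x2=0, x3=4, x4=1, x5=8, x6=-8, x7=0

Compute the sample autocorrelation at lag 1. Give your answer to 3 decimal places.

-0.405

Mean x̄ = (1 + 0 + 4 + 1 + 8 − 8 + 0)/7 = 0.8571
Σ(x_t−x̄)(x_{t+1}−x̄) = (-0.1224) + (-2.6939) + (0.4490) + (1.0204) + (-63.2653) + (7.5918) = -57.0204
Denominator Σ(x_t−x̄)² = 140.8571
r_1 = -57.0204 / 140.8571 = -0.405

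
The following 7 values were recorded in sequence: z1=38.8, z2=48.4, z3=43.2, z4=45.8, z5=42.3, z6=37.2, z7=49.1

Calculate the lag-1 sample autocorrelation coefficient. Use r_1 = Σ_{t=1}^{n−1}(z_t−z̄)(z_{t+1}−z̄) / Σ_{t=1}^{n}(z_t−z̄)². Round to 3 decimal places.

Mean z̄ = (38.8 + 48.4 + 43.2 + 45.8 + 42.3 + 37.2 + 49.1)/7 = 43.5429
Deviations from mean: -4.7429, 4.8571, -0.3429, 2.2571, -1.2429, -6.3429, 5.5571
Numerator Σ_{t=1}^{6}(z_t−z̄)(z_{t+1}−z̄) = -55.6461
Denominator Σ(z_t−z̄)² = 123.9571
r_1 = -55.6461 / 123.9571 = -0.449

-0.449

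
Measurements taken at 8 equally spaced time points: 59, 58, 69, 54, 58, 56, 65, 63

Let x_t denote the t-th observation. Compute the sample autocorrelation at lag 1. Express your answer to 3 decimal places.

Mean x̄ = (59 + 58 + 69 + 54 + 58 + 56 + 65 + 63)/8 = 60.2500
Deviations from mean: -1.2500, -2.2500, 8.7500, -6.2500, -2.2500, -4.2500, 4.7500, 2.7500
Σ(x_t−x̄)(x_{t+1}−x̄) = (2.8125) + (-19.6875) + (-54.6875) + (14.0625) + (9.5625) + (-20.1875) + (13.0625) = -55.0625
Denominator Σ(x_t−x̄)² = 175.5000
r_1 = -55.0625 / 175.5000 = -0.314

-0.314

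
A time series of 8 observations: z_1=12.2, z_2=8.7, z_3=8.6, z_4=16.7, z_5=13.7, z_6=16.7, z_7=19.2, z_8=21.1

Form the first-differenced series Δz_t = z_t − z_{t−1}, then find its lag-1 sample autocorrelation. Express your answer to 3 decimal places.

First differences Δz: -3.5, -0.1, 8.1, -3.0, 3.0, 2.5, 1.9
Mean of differences = 1.2714
Numerator Σ(Δz_t−Δz̄)(Δz_{t+1}−Δz̄) = -36.4765
Denominator Σ(Δz_t−Δz̄)² = 94.4143
r_1(Δz) = -36.4765 / 94.4143 = -0.386

-0.386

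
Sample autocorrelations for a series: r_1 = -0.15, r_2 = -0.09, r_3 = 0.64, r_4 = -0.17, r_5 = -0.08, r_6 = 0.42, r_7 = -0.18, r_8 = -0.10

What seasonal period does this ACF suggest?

3

The largest autocorrelation is r_3 = 0.64, with a weaker echo at lag 6 (0.42); the remaining lags stay at or below -0.08.
The dominant spike at lag 3 indicates a seasonal period of 3.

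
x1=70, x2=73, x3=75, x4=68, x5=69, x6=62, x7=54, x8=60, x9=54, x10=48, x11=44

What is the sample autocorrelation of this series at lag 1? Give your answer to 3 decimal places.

0.688

Mean x̄ = (70 + 73 + 75 + 68 + 69 + 62 + 54 + 60 + 54 + 48 + 44)/11 = 61.5455
Numerator Σ_{t=1}^{10}(x_t−x̄)(x_{t+1}−x̄) = 749.0661
Denominator Σ(x_t−x̄)² = 1088.7273
r_1 = 749.0661 / 1088.7273 = 0.688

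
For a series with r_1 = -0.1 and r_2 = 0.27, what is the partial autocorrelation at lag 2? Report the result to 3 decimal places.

φ_{22} = (r_2 − r_1²) / (1 − r_1²)
r_1² = (-0.1)² = 0.01
Numerator = 0.27 − 0.0100 = 0.2600; denominator = 1 − 0.0100 = 0.9900
φ_{22} = 0.2600 / 0.9900 = 0.263

0.263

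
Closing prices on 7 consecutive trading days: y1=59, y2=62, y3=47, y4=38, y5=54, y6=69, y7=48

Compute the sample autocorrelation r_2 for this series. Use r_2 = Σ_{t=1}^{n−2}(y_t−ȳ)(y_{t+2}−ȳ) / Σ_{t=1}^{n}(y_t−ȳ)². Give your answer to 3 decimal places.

-0.620

Mean ȳ = (59 + 62 + 47 + 38 + 54 + 69 + 48)/7 = 53.8571
Deviations from mean: 5.1429, 8.1429, -6.8571, -15.8571, 0.1429, 15.1429, -5.8571
Σ(y_t−ȳ)(y_{t+2}−ȳ) = (-35.2653) + (-129.1224) + (-0.9796) + (-240.1224) + (-0.8367) = -406.3265
Denominator Σ(y_t−ȳ)² = 654.8571
r_2 = -406.3265 / 654.8571 = -0.620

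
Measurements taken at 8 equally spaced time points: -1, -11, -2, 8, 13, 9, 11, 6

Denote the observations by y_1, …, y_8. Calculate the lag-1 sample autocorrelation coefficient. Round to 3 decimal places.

Mean ȳ = (-1 − 11 − 2 + 8 + 13 + 9 + 11 + 6)/8 = 4.1250
Deviations from mean: -5.1250, -15.1250, -6.1250, 3.8750, 8.8750, 4.8750, 6.8750, 1.8750
Numerator Σ_{t=1}^{7}(y_t−ȳ)(y_{t+1}−ȳ) = 270.4844
Denominator Σ(y_t−ȳ)² = 460.8750
r_1 = 270.4844 / 460.8750 = 0.587

0.587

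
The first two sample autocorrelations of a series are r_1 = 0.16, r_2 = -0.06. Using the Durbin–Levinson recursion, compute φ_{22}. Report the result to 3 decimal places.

-0.088

φ_{22} = (r_2 − r_1²) / (1 − r_1²)
r_1² = (0.16)² = 0.0256
Numerator = -0.06 − 0.0256 = -0.0856; denominator = 1 − 0.0256 = 0.9744
φ_{22} = -0.0856 / 0.9744 = -0.088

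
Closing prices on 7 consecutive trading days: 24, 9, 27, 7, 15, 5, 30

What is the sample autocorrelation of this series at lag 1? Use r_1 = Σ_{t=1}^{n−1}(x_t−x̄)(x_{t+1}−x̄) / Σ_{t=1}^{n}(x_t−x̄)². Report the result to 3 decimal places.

-0.563

Mean x̄ = (24 + 9 + 27 + 7 + 15 + 5 + 30)/7 = 16.7143
Numerator Σ_{t=1}^{6}(x_t−x̄)(x_{t+1}−x̄) = -354.3673
Denominator Σ(x_t−x̄)² = 629.4286
r_1 = -354.3673 / 629.4286 = -0.563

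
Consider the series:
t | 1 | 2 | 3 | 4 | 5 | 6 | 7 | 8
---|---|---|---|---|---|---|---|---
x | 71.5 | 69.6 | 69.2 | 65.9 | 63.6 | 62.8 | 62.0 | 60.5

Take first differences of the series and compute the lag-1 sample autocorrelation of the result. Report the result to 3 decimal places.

-0.171

First differences Δx: -1.9, -0.4, -3.3, -2.3, -0.8, -0.8, -1.5
Mean of differences = -1.5714
Numerator Σ(Δx_t−Δx̄)(Δx_{t+1}−Δx̄) = -1.0622
Denominator Σ(Δx_t−Δx̄)² = 6.1943
r_1(Δx) = -1.0622 / 6.1943 = -0.171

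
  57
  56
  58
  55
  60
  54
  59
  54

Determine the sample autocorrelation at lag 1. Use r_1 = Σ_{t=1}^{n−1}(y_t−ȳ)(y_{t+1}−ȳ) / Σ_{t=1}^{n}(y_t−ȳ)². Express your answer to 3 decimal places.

-0.840

Mean ȳ = (57 + 56 + 58 + 55 + 60 + 54 + 59 + 54)/8 = 56.6250
Deviations from mean: 0.3750, -0.6250, 1.3750, -1.6250, 3.3750, -2.6250, 2.3750, -2.6250
Σ(y_t−ȳ)(y_{t+1}−ȳ) = (-0.2344) + (-0.8594) + (-2.2344) + (-5.4844) + (-8.8594) + (-6.2344) + (-6.2344) = -30.1406
Denominator Σ(y_t−ȳ)² = 35.8750
r_1 = -30.1406 / 35.8750 = -0.840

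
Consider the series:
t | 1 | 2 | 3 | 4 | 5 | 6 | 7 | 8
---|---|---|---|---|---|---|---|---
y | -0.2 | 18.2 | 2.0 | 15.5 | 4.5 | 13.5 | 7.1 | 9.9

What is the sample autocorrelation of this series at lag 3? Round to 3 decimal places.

-0.488

Mean ȳ = (-0.2 + 18.2 + 2.0 + 15.5 + 4.5 + 13.5 + 7.1 + 9.9)/8 = 8.8125
Deviations from mean: -9.0125, 9.3875, -6.8125, 6.6875, -4.3125, 4.6875, -1.7125, 1.0875
Numerator Σ_{t=1}^{5}(y_t−ȳ)(y_{t+3}−ȳ) = -148.8305
Denominator Σ(y_t−ȳ)² = 305.1688
r_3 = -148.8305 / 305.1688 = -0.488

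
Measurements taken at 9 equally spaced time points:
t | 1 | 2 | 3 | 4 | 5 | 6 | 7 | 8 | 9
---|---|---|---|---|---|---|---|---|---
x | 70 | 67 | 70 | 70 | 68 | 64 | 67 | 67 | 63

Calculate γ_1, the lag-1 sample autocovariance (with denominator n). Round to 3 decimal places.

0.840

Mean x̄ = (70 + 67 + 70 + 70 + 68 + 64 + 67 + 67 + 63)/9 = 67.3333
Σ_{t=1}^{8}(x_t−x̄)(x_{t+1}−x̄) = 7.5556
γ_1 = 7.5556 / 9 = 0.840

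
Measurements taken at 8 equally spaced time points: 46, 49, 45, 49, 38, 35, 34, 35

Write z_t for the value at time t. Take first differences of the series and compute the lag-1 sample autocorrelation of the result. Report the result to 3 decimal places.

-0.405

First differences Δz: 3, -4, 4, -11, -3, -1, 1
Mean of differences = -1.5714
Numerator Σ(Δz_t−Δz̄)(Δz_{t+1}−Δz̄) = -63.0408
Denominator Σ(Δz_t−Δz̄)² = 155.7143
r_1(Δz) = -63.0408 / 155.7143 = -0.405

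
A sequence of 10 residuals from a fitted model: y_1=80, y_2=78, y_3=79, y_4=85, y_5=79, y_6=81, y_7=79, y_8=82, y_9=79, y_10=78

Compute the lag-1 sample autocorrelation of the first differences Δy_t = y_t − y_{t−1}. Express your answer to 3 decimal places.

First differences Δy: -2, 1, 6, -6, 2, -2, 3, -3, -1
Mean of differences = -0.2222
Numerator Σ(Δy_t−Δȳ)(Δy_{t+1}−Δȳ) = -59.8272
Denominator Σ(Δy_t−Δȳ)² = 103.5556
r_1(Δy) = -59.8272 / 103.5556 = -0.578

-0.578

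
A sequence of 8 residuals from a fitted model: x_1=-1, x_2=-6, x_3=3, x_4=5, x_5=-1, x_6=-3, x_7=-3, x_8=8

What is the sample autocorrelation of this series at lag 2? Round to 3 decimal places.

Mean x̄ = (-1 − 6 + 3 + 5 − 1 − 3 − 3 + 8)/8 = 0.2500
Σ(x_t−x̄)(x_{t+2}−x̄) = (-3.4375) + (-29.6875) + (-3.4375) + (-15.4375) + (4.0625) + (-25.1875) = -73.1250
Denominator Σ(x_t−x̄)² = 153.5000
r_2 = -73.1250 / 153.5000 = -0.476

-0.476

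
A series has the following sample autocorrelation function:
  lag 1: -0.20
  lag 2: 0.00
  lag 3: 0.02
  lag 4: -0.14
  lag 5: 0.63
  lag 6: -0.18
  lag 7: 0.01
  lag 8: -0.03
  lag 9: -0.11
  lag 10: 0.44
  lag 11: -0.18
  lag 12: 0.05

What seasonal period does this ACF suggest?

5

The largest autocorrelation is r_5 = 0.63, with a weaker echo at lag 10 (0.44); the remaining lags stay at or below 0.05.
The dominant spike at lag 5 indicates a seasonal period of 5.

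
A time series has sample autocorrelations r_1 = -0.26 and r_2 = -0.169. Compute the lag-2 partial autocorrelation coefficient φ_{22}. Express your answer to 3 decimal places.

-0.254

φ_{22} = (r_2 − r_1²) / (1 − r_1²)
r_1² = (-0.26)² = 0.0676
Numerator = -0.169 − 0.0676 = -0.2366; denominator = 1 − 0.0676 = 0.9324
φ_{22} = -0.2366 / 0.9324 = -0.254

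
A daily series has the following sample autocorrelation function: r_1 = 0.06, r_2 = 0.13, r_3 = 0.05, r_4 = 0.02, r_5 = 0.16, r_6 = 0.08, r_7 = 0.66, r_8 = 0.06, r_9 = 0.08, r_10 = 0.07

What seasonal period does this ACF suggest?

The largest autocorrelation is r_7 = 0.66; the remaining lags stay at or below 0.16.
The dominant spike at lag 7 indicates a seasonal period of 7.

7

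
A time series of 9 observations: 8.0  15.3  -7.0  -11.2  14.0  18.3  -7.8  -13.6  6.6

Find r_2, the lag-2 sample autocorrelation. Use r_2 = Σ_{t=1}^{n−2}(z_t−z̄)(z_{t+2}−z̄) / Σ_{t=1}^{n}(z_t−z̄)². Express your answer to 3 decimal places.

-0.783

Mean z̄ = (8.0 + 15.3 − 7.0 − 11.2 + 14.0 + 18.3 − 7.8 − 13.6 + 6.6)/9 = 2.5111
Σ(z_t−z̄)(z_{t+2}−z̄) = (-52.2054) + (-175.3499) + (-109.2721) + (-216.4832) + (-118.4632) + (-254.3765) + (-42.1610) = -968.3114
Denominator Σ(z_t−z̄)² = 1236.0289
r_2 = -968.3114 / 1236.0289 = -0.783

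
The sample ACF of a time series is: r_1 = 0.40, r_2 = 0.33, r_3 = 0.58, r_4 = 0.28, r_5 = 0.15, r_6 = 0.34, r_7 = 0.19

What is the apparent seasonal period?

The largest autocorrelation is r_3 = 0.58; the remaining lags stay at or below 0.40. The elevated value at lag 1 (0.40), dropping to 0.33 at lag 2, reflects decaying short-term dependence rather than seasonality.
The dominant spike at lag 3 indicates a seasonal period of 3.

3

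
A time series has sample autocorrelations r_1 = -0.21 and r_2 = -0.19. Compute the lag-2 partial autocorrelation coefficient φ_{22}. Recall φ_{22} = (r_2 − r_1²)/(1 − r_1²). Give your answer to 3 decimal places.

φ_{22} = (r_2 − r_1²) / (1 − r_1²)
r_1² = (-0.21)² = 0.0441
Numerator = -0.19 − 0.0441 = -0.2341; denominator = 1 − 0.0441 = 0.9559
φ_{22} = -0.2341 / 0.9559 = -0.245

-0.245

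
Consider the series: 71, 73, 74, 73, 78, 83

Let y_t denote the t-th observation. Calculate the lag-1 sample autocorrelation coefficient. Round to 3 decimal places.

Mean ȳ = (71 + 73 + 74 + 73 + 78 + 83)/6 = 75.3333
Deviations from mean: -4.3333, -2.3333, -1.3333, -2.3333, 2.6667, 7.6667
Σ(y_t−ȳ)(y_{t+1}−ȳ) = (10.1111) + (3.1111) + (3.1111) + (-6.2222) + (20.4444) = 30.5556
Denominator Σ(y_t−ȳ)² = 97.3333
r_1 = 30.5556 / 97.3333 = 0.314

0.314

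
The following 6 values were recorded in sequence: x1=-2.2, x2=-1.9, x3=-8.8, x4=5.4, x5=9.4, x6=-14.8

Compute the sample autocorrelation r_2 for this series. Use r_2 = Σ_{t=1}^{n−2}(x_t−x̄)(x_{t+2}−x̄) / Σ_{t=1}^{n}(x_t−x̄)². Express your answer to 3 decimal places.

Mean x̄ = (-2.2 − 1.9 − 8.8 + 5.4 + 9.4 − 14.8)/6 = -2.1500
Deviations from mean: -0.0500, 0.2500, -6.6500, 7.5500, 11.5500, -12.6500
Numerator Σ_{t=1}^{4}(x_t−x̄)(x_{t+2}−x̄) = -170.0950
Denominator Σ(x_t−x̄)² = 394.7150
r_2 = -170.0950 / 394.7150 = -0.431

-0.431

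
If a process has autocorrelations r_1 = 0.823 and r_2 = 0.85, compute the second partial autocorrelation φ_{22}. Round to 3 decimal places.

φ_{22} = (r_2 − r_1²) / (1 − r_1²)
r_1² = (0.823)² = 0.677329
Numerator = 0.85 − 0.6773 = 0.1727; denominator = 1 − 0.6773 = 0.3227
φ_{22} = 0.1727 / 0.3227 = 0.535

0.535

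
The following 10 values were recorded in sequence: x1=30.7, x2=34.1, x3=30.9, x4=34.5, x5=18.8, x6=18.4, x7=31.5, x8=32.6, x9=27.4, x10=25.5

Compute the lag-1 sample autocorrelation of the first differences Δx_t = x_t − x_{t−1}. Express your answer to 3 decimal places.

First differences Δx: 3.4, -3.2, 3.6, -15.7, -0.4, 13.1, 1.1, -5.2, -1.9
Mean of differences = -0.5778
Numerator Σ(Δx_t−Δx̄)(Δx_{t+1}−Δx̄) = -63.5149
Denominator Σ(Δx_t−Δx̄)² = 481.8756
r_1(Δx) = -63.5149 / 481.8756 = -0.132

-0.132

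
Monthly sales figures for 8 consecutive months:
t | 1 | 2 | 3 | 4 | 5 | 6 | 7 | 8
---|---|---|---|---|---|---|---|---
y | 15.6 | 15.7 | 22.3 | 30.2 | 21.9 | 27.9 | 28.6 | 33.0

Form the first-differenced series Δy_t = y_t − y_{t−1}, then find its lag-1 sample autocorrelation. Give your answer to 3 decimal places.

First differences Δy: 0.1, 6.6, 7.9, -8.3, 6.0, 0.7, 4.4
Mean of differences = 2.4857
Numerator Σ(Δy_t−Δȳ)(Δy_{t+1}−Δȳ) = -93.5345
Denominator Σ(Δy_t−Δȳ)² = 187.4686
r_1(Δy) = -93.5345 / 187.4686 = -0.499

-0.499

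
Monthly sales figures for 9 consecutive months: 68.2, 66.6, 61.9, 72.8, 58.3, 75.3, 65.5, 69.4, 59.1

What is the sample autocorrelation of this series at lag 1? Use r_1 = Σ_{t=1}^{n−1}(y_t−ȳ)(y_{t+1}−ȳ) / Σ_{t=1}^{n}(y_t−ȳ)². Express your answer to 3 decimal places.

Mean ȳ = (68.2 + 66.6 + 61.9 + 72.8 + 58.3 + 75.3 + 65.5 + 69.4 + 59.1)/9 = 66.3444
Numerator Σ_{t=1}^{8}(y_t−ȳ)(y_{t+1}−ȳ) = -185.6053
Denominator Σ(y_t−ȳ)² = 272.3822
r_1 = -185.6053 / 272.3822 = -0.681

-0.681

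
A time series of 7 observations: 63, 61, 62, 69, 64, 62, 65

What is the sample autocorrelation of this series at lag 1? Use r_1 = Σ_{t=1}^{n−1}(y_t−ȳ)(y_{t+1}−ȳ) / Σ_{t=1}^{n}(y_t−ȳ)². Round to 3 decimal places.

Mean ȳ = (63 + 61 + 62 + 69 + 64 + 62 + 65)/7 = 63.7143
Deviations from mean: -0.7143, -2.7143, -1.7143, 5.2857, 0.2857, -1.7143, 1.2857
Σ(y_t−ȳ)(y_{t+1}−ȳ) = (1.9388) + (4.6531) + (-9.0612) + (1.5102) + (-0.4898) + (-2.2041) = -3.6531
Denominator Σ(y_t−ȳ)² = 43.4286
r_1 = -3.6531 / 43.4286 = -0.084

-0.084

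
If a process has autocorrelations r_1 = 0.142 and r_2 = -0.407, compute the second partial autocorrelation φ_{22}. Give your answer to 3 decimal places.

-0.436

φ_{22} = (r_2 − r_1²) / (1 − r_1²)
r_1² = (0.142)² = 0.020164
Numerator = -0.407 − 0.0202 = -0.4272; denominator = 1 − 0.0202 = 0.9798
φ_{22} = -0.4272 / 0.9798 = -0.436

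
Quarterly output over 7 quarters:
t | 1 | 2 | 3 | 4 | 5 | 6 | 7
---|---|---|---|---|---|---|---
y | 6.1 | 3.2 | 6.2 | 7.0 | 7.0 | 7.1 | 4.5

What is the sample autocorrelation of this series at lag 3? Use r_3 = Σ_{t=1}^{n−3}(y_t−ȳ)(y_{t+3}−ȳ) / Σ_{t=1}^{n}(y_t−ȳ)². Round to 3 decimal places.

Mean ȳ = (6.1 + 3.2 + 6.2 + 7.0 + 7.0 + 7.1 + 4.5)/7 = 5.8714
Σ(y_t−ȳ)(y_{t+3}−ȳ) = (0.2580) + (-3.0149) + (0.4037) + (-1.5478) = -3.9010
Denominator Σ(y_t−ȳ)² = 13.2343
r_3 = -3.9010 / 13.2343 = -0.295

-0.295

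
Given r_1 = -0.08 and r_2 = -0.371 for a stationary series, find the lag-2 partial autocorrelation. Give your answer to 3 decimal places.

-0.380

φ_{22} = (r_2 − r_1²) / (1 − r_1²)
r_1² = (-0.08)² = 0.0064
Numerator = -0.371 − 0.0064 = -0.3774; denominator = 1 − 0.0064 = 0.9936
φ_{22} = -0.3774 / 0.9936 = -0.380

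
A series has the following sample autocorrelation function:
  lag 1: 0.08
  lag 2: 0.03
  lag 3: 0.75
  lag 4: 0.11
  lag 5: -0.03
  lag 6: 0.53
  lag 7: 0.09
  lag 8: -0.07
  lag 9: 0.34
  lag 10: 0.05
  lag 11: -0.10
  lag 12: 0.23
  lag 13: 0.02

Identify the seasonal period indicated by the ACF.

3

The largest autocorrelation is r_3 = 0.75, with weaker echoes at lags 6 (0.53), 9 (0.34) and 12 (0.23); the remaining lags stay at or below 0.11.
The dominant spike at lag 3 indicates a seasonal period of 3.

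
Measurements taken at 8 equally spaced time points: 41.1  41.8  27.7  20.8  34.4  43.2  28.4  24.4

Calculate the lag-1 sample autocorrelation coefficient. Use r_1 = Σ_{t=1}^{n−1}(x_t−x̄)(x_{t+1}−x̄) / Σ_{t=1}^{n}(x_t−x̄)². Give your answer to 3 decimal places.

0.151

Mean x̄ = (41.1 + 41.8 + 27.7 + 20.8 + 34.4 + 43.2 + 28.4 + 24.4)/8 = 32.7250
Deviations from mean: 8.3750, 9.0750, -5.0250, -11.9250, 1.6750, 10.4750, -4.3250, -8.3250
Numerator Σ_{t=1}^{7}(x_t−x̄)(x_{t+1}−x̄) = 78.5969
Denominator Σ(x_t−x̄)² = 520.4950
r_1 = 78.5969 / 520.4950 = 0.151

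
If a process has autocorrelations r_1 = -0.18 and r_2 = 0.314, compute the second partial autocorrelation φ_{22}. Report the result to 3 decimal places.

φ_{22} = (r_2 − r_1²) / (1 − r_1²)
r_1² = (-0.18)² = 0.0324
Numerator = 0.314 − 0.0324 = 0.2816; denominator = 1 − 0.0324 = 0.9676
φ_{22} = 0.2816 / 0.9676 = 0.291

0.291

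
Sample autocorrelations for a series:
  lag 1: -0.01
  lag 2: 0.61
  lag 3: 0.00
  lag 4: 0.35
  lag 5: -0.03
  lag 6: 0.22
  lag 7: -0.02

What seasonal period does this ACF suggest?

The largest autocorrelation is r_2 = 0.61, with weaker echoes at lags 4 (0.35) and 6 (0.22); the remaining lags stay at or below 0.00.
The dominant spike at lag 2 indicates a seasonal period of 2.

2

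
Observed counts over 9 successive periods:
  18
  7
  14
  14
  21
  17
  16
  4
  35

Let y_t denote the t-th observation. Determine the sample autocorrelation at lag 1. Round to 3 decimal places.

-0.361

Mean ȳ = (18 + 7 + 14 + 14 + 21 + 17 + 16 + 4 + 35)/9 = 16.2222
Numerator Σ_{t=1}^{8}(y_t−ȳ)(y_{t+1}−ȳ) = -224.8272
Denominator Σ(y_t−ȳ)² = 623.5556
r_1 = -224.8272 / 623.5556 = -0.361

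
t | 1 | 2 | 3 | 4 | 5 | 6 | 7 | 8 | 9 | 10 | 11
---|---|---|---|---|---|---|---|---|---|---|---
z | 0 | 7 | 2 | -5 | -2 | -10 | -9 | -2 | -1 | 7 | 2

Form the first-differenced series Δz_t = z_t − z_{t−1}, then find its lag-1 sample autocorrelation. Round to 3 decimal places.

First differences Δz: 7, -5, -7, 3, -8, 1, 7, 1, 8, -5
Mean of differences = 0.2000
Numerator Σ(Δz_t−Δz̄)(Δz_{t+1}−Δz̄) = -71.0400
Denominator Σ(Δz_t−Δz̄)² = 335.6000
r_1(Δz) = -71.0400 / 335.6000 = -0.212

-0.212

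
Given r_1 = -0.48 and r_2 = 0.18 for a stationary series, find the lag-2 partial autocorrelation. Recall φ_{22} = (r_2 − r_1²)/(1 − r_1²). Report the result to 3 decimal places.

-0.065

φ_{22} = (r_2 − r_1²) / (1 − r_1²)
r_1² = (-0.48)² = 0.2304
Numerator = 0.18 − 0.2304 = -0.0504; denominator = 1 − 0.2304 = 0.7696
φ_{22} = -0.0504 / 0.7696 = -0.065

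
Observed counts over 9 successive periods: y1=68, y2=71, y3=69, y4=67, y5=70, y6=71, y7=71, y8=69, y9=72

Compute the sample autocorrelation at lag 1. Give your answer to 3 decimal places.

Mean ȳ = (68 + 71 + 69 + 67 + 70 + 71 + 71 + 69 + 72)/9 = 69.7778
Numerator Σ_{t=1}^{8}(y_t−ȳ)(y_{t+1}−ȳ) = -2.4938
Denominator Σ(y_t−ȳ)² = 21.5556
r_1 = -2.4938 / 21.5556 = -0.116

-0.116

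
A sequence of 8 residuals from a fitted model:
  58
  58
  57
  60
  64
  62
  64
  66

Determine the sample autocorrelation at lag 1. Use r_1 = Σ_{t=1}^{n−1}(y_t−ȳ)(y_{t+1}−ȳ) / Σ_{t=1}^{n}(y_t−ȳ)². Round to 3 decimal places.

Mean ȳ = (58 + 58 + 57 + 60 + 64 + 62 + 64 + 66)/8 = 61.1250
Deviations from mean: -3.1250, -3.1250, -4.1250, -1.1250, 2.8750, 0.8750, 2.8750, 4.8750
Numerator Σ_{t=1}^{7}(y_t−ȳ)(y_{t+1}−ȳ) = 43.1094
Denominator Σ(y_t−ȳ)² = 78.8750
r_1 = 43.1094 / 78.8750 = 0.547

0.547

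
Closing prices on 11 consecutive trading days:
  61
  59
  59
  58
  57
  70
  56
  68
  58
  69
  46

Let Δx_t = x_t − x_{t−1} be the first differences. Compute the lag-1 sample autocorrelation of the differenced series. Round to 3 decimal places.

-0.670

First differences Δx: -2, 0, -1, -1, 13, -14, 12, -10, 11, -23
Mean of differences = -1.5000
Numerator Σ(Δx_t−Δx̄)(Δx_{t+1}−Δx̄) = -832.2500
Denominator Σ(Δx_t−Δx̄)² = 1242.5000
r_1(Δx) = -832.2500 / 1242.5000 = -0.670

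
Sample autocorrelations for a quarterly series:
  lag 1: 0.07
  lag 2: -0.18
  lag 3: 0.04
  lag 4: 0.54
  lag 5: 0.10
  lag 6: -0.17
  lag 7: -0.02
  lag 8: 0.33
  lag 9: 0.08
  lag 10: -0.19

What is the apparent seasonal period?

The largest autocorrelation is r_4 = 0.54, with a weaker echo at lag 8 (0.33); the remaining lags stay at or below 0.10.
The dominant spike at lag 4 indicates a seasonal period of 4.

4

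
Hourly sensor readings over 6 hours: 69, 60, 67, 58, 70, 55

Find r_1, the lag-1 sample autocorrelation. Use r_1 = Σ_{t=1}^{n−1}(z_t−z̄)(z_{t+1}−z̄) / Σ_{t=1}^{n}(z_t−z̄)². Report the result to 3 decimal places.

Mean z̄ = (69 + 60 + 67 + 58 + 70 + 55)/6 = 63.1667
Deviations from mean: 5.8333, -3.1667, 3.8333, -5.1667, 6.8333, -8.1667
Numerator Σ_{t=1}^{5}(z_t−z̄)(z_{t+1}−z̄) = -141.5278
Denominator Σ(z_t−z̄)² = 198.8333
r_1 = -141.5278 / 198.8333 = -0.712

-0.712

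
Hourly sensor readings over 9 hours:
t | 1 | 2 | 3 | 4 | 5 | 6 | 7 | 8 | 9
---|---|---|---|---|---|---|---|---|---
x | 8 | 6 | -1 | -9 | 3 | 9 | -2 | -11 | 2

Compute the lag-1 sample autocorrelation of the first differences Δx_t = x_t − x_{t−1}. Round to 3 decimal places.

-0.077

First differences Δx: -2, -7, -8, 12, 6, -11, -9, 13
Mean of differences = -0.7500
Numerator Σ(Δx_t−Δx̄)(Δx_{t+1}−Δx̄) = -51.3125
Denominator Σ(Δx_t−Δx̄)² = 663.5000
r_1(Δx) = -51.3125 / 663.5000 = -0.077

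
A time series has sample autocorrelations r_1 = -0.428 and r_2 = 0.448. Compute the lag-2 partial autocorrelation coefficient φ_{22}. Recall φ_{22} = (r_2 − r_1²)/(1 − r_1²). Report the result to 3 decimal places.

0.324

φ_{22} = (r_2 − r_1²) / (1 − r_1²)
r_1² = (-0.428)² = 0.183184
Numerator = 0.448 − 0.1832 = 0.2648; denominator = 1 − 0.1832 = 0.8168
φ_{22} = 0.2648 / 0.8168 = 0.324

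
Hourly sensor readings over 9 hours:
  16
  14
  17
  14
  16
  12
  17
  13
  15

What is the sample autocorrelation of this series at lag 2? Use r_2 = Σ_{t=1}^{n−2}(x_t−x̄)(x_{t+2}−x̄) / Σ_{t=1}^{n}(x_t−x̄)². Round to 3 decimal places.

0.646

Mean x̄ = (16 + 14 + 17 + 14 + 16 + 12 + 17 + 13 + 15)/9 = 14.8889
Σ(x_t−x̄)(x_{t+2}−x̄) = (2.3457) + (0.7901) + (2.3457) + (2.5679) + (2.3457) + (5.4568) + (0.2346) = 16.0864
Denominator Σ(x_t−x̄)² = 24.8889
r_2 = 16.0864 / 24.8889 = 0.646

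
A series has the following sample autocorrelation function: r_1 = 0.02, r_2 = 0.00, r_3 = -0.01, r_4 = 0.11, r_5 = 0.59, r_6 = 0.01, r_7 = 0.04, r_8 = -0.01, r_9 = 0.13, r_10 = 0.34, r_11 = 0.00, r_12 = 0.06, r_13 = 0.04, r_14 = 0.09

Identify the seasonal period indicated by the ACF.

The largest autocorrelation is r_5 = 0.59, with a weaker echo at lag 10 (0.34); the remaining lags stay at or below 0.13.
The dominant spike at lag 5 indicates a seasonal period of 5.

5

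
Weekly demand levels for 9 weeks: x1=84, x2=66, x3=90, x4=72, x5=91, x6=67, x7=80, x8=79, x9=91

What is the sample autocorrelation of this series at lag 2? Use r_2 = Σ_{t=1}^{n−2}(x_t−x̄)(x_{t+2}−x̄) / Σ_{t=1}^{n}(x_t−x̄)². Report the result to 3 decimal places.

0.481

Mean x̄ = (84 + 66 + 90 + 72 + 91 + 67 + 80 + 79 + 91)/9 = 80.0000
Σ(x_t−x̄)(x_{t+2}−x̄) = (40.0000) + (112.0000) + (110.0000) + (104.0000) + (0.0000) + (13.0000) + (0.0000) = 379.0000
Denominator Σ(x_t−x̄)² = 788.0000
r_2 = 379.0000 / 788.0000 = 0.481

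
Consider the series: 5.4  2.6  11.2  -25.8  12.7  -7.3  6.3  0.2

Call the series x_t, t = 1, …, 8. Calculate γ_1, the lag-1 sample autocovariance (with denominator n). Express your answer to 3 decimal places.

-88.893

Mean x̄ = (5.4 + 2.6 + 11.2 − 25.8 + 12.7 − 7.3 + 6.3 + 0.2)/8 = 0.6625
Σ_{t=1}^{7}(x_t−x̄)(x_{t+1}−x̄) = -711.1402
γ_1 = -711.1402 / 8 = -88.893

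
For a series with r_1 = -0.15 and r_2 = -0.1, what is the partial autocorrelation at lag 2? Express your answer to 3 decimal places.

-0.125

φ_{22} = (r_2 − r_1²) / (1 − r_1²)
r_1² = (-0.15)² = 0.0225
Numerator = -0.1 − 0.0225 = -0.1225; denominator = 1 − 0.0225 = 0.9775
φ_{22} = -0.1225 / 0.9775 = -0.125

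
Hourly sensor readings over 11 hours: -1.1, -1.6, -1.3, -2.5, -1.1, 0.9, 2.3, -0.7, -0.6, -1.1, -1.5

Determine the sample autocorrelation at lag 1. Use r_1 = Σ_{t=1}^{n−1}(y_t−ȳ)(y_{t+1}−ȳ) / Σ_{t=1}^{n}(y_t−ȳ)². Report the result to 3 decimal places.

Mean ȳ = (-1.1 − 1.6 − 1.3 − 2.5 − 1.1 + 0.9 + 2.3 − 0.7 − 0.6 − 1.1 − 1.5)/11 = -0.7545
Numerator Σ_{t=1}^{10}(y_t−ȳ)(y_{t+1}−ȳ) = 7.1698
Denominator Σ(y_t−ȳ)² = 17.0673
r_1 = 7.1698 / 17.0673 = 0.420

0.420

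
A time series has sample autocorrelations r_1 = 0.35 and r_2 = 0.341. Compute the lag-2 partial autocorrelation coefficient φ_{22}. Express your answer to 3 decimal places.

φ_{22} = (r_2 − r_1²) / (1 − r_1²)
r_1² = (0.35)² = 0.1225
Numerator = 0.341 − 0.1225 = 0.2185; denominator = 1 − 0.1225 = 0.8775
φ_{22} = 0.2185 / 0.8775 = 0.249

0.249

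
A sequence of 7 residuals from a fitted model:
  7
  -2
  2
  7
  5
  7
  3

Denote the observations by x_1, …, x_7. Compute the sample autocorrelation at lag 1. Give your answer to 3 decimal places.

-0.129

Mean x̄ = (7 − 2 + 2 + 7 + 5 + 7 + 3)/7 = 4.1429
Deviations from mean: 2.8571, -6.1429, -2.1429, 2.8571, 0.8571, 2.8571, -1.1429
Σ(x_t−x̄)(x_{t+1}−x̄) = (-17.5510) + (13.1633) + (-6.1224) + (2.4490) + (2.4490) + (-3.2653) = -8.8776
Denominator Σ(x_t−x̄)² = 68.8571
r_1 = -8.8776 / 68.8571 = -0.129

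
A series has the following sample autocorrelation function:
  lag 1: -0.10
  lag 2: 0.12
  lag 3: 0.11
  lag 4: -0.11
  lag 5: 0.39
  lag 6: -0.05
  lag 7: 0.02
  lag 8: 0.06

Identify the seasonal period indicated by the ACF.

5

The largest autocorrelation is r_5 = 0.39; the remaining lags stay at or below 0.12.
The dominant spike at lag 5 indicates a seasonal period of 5.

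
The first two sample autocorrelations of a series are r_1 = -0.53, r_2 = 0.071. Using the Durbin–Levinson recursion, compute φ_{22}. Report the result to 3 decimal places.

φ_{22} = (r_2 − r_1²) / (1 − r_1²)
r_1² = (-0.53)² = 0.2809
Numerator = 0.071 − 0.2809 = -0.2099; denominator = 1 − 0.2809 = 0.7191
φ_{22} = -0.2099 / 0.7191 = -0.292

-0.292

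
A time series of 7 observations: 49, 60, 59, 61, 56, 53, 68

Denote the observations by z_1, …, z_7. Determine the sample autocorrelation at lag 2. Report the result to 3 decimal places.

Mean z̄ = (49 + 60 + 59 + 61 + 56 + 53 + 68)/7 = 58.0000
Deviations from mean: -9.0000, 2.0000, 1.0000, 3.0000, -2.0000, -5.0000, 10.0000
Σ(z_t−z̄)(z_{t+2}−z̄) = (-9.0000) + (6.0000) + (-2.0000) + (-15.0000) + (-20.0000) = -40.0000
Denominator Σ(z_t−z̄)² = 224.0000
r_2 = -40.0000 / 224.0000 = -0.179

-0.179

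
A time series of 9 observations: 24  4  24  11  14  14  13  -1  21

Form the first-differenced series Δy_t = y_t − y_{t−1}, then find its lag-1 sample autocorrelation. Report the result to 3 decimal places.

First differences Δy: -20, 20, -13, 3, 0, -1, -14, 22
Mean of differences = -0.3750
Numerator Σ(Δy_t−Δȳ)(Δy_{t+1}−Δȳ) = -995.0156
Denominator Σ(Δy_t−Δȳ)² = 1657.8750
r_1(Δy) = -995.0156 / 1657.8750 = -0.600

-0.600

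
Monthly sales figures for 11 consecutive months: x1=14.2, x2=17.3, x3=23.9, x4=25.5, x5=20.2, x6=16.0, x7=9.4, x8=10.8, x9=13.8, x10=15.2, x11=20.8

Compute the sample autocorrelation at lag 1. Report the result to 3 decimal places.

Mean x̄ = (14.2 + 17.3 + 23.9 + 25.5 + 20.2 + 16.0 + 9.4 + 10.8 + 13.8 + 15.2 + 20.8)/11 = 17.0091
Numerator Σ_{t=1}^{10}(x_t−x̄)(x_{t+1}−x̄) = 157.3681
Denominator Σ(x_t−x̄)² = 263.1491
r_1 = 157.3681 / 263.1491 = 0.598

0.598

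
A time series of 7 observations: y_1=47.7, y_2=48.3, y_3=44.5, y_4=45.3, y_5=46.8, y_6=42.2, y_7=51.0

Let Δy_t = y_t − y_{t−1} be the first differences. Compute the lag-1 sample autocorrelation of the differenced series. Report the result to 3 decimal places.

-0.423

First differences Δy: 0.6, -3.8, 0.8, 1.5, -4.6, 8.8
Mean of differences = 0.5500
Numerator Σ(Δy_t−Δȳ)(Δy_{t+1}−Δȳ) = -48.4475
Denominator Σ(Δy_t−Δȳ)² = 114.4750
r_1(Δy) = -48.4475 / 114.4750 = -0.423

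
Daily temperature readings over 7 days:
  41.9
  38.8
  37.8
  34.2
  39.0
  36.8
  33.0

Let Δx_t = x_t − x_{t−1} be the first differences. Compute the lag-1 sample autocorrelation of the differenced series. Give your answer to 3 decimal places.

First differences Δx: -3.1, -1.0, -3.6, 4.8, -2.2, -3.8
Mean of differences = -1.4833
Numerator Σ(Δx_t−Δx̄)(Δx_{t+1}−Δx̄) = -17.9469
Denominator Σ(Δx_t−Δx̄)² = 52.6883
r_1(Δx) = -17.9469 / 52.6883 = -0.341

-0.341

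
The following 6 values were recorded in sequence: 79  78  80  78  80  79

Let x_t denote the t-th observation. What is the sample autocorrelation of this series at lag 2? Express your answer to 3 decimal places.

Mean x̄ = (79 + 78 + 80 + 78 + 80 + 79)/6 = 79.0000
Σ(x_t−x̄)(x_{t+2}−x̄) = (0.0000) + (1.0000) + (1.0000) + (0.0000) = 2.0000
Denominator Σ(x_t−x̄)² = 4.0000
r_2 = 2.0000 / 4.0000 = 0.500

0.500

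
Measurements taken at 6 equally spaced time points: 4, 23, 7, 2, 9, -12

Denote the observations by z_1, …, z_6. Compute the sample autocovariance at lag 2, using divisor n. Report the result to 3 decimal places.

Mean z̄ = (4 + 23 + 7 + 2 + 9 − 12)/6 = 5.5000
Deviations: -1.5000, 17.5000, 1.5000, -3.5000, 3.5000, -17.5000
Σ_{t=1}^{4}(z_t−z̄)(z_{t+2}−z̄) = 3.0000
γ_2 = 3.0000 / 6 = 0.500

0.500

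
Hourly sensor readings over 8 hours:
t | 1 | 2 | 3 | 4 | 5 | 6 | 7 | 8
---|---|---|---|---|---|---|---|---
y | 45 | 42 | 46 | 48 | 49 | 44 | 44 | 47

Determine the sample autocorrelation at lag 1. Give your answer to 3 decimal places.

Mean ȳ = (45 + 42 + 46 + 48 + 49 + 44 + 44 + 47)/8 = 45.6250
Deviations from mean: -0.6250, -3.6250, 0.3750, 2.3750, 3.3750, -1.6250, -1.6250, 1.3750
Numerator Σ_{t=1}^{7}(y_t−ȳ)(y_{t+1}−ȳ) = 4.7344
Denominator Σ(y_t−ȳ)² = 37.8750
r_1 = 4.7344 / 37.8750 = 0.125

0.125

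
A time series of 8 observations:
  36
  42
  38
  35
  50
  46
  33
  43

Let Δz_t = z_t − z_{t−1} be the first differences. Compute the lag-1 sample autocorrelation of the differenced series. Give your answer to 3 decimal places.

First differences Δz: 6, -4, -3, 15, -4, -13, 10
Mean of differences = 1.0000
Numerator Σ(Δz_t−Δz̄)(Δz_{t+1}−Δz̄) = -187.0000
Denominator Σ(Δz_t−Δz̄)² = 564.0000
r_1(Δz) = -187.0000 / 564.0000 = -0.332

-0.332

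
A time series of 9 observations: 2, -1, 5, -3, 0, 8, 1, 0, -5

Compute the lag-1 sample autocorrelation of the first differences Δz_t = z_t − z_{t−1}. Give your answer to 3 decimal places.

-0.438

First differences Δz: -3, 6, -8, 3, 8, -7, -1, -5
Mean of differences = -0.8750
Numerator Σ(Δz_t−Δz̄)(Δz_{t+1}−Δz̄) = -109.8906
Denominator Σ(Δz_t−Δz̄)² = 250.8750
r_1(Δz) = -109.8906 / 250.8750 = -0.438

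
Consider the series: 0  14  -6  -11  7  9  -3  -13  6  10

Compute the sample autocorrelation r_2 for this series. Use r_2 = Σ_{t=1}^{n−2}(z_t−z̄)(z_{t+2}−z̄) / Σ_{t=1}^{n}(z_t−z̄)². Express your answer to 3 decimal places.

Mean z̄ = (0 + 14 − 6 − 11 + 7 + 9 − 3 − 13 + 6 + 10)/10 = 1.3000
Numerator Σ_{t=1}^{8}(z_t−z̄)(z_{t+2}−z̄) = -562.2800
Denominator Σ(z_t−z̄)² = 780.1000
r_2 = -562.2800 / 780.1000 = -0.721

-0.721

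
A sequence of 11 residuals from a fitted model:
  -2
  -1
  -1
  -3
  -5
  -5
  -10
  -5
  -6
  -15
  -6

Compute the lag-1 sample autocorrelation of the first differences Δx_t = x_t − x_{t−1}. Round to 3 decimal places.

-0.471

First differences Δx: 1, 0, -2, -2, 0, -5, 5, -1, -9, 9
Mean of differences = -0.4000
Numerator Σ(Δx_t−Δx̄)(Δx_{t+1}−Δx̄) = -103.7600
Denominator Σ(Δx_t−Δx̄)² = 220.4000
r_1(Δx) = -103.7600 / 220.4000 = -0.471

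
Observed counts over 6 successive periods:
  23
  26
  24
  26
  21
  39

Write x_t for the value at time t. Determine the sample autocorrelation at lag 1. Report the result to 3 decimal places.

-0.300

Mean x̄ = (23 + 26 + 24 + 26 + 21 + 39)/6 = 26.5000
Σ(x_t−x̄)(x_{t+1}−x̄) = (1.7500) + (1.2500) + (1.2500) + (2.7500) + (-68.7500) = -61.7500
Denominator Σ(x_t−x̄)² = 205.5000
r_1 = -61.7500 / 205.5000 = -0.300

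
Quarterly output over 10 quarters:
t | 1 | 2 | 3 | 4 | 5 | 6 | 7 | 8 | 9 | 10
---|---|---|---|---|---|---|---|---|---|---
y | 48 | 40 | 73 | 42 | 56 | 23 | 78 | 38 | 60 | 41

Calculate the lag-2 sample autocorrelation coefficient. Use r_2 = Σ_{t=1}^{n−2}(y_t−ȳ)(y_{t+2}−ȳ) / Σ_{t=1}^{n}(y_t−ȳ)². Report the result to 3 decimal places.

Mean ȳ = (48 + 40 + 73 + 42 + 56 + 23 + 78 + 38 + 60 + 41)/10 = 49.9000
Numerator Σ_{t=1}^{8}(y_t−ȳ)(y_{t+2}−ȳ) = 1268.9800
Denominator Σ(y_t−ȳ)² = 2570.9000
r_2 = 1268.9800 / 2570.9000 = 0.494

0.494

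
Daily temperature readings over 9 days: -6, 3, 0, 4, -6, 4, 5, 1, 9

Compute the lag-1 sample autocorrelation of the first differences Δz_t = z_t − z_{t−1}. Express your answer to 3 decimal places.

-0.571

First differences Δz: 9, -3, 4, -10, 10, 1, -4, 8
Mean of differences = 1.8750
Numerator Σ(Δz_t−Δz̄)(Δz_{t+1}−Δz̄) = -204.7656
Denominator Σ(Δz_t−Δz̄)² = 358.8750
r_1(Δz) = -204.7656 / 358.8750 = -0.571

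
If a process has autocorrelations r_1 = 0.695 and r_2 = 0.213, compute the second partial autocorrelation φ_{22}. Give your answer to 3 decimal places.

φ_{22} = (r_2 − r_1²) / (1 − r_1²)
r_1² = (0.695)² = 0.483025
Numerator = 0.213 − 0.4830 = -0.2700; denominator = 1 − 0.4830 = 0.5170
φ_{22} = -0.2700 / 0.5170 = -0.522

-0.522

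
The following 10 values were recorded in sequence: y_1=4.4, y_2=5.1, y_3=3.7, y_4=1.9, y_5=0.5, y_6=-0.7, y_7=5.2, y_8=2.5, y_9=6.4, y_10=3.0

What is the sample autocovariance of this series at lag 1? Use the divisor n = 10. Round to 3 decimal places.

Mean ȳ = (4.4 + 5.1 + 3.7 + 1.9 + 0.5 − 0.7 + 5.2 + 2.5 + 6.4 + 3.0)/10 = 3.2000
Σ_{t=1}^{9}(y_t−ȳ)(y_{t+1}−ȳ) = 4.5400
γ_1 = 4.5400 / 10 = 0.454

0.454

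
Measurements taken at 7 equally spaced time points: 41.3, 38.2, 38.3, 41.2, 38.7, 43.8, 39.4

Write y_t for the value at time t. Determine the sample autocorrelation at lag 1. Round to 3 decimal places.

-0.396

Mean ȳ = (41.3 + 38.2 + 38.3 + 41.2 + 38.7 + 43.8 + 39.4)/7 = 40.1286
Deviations from mean: 1.1714, -1.9286, -1.8286, 1.0714, -1.4286, 3.6714, -0.7286
Numerator Σ_{t=1}^{6}(y_t−ȳ)(y_{t+1}−ȳ) = -10.1422
Denominator Σ(y_t−ȳ)² = 25.6343
r_1 = -10.1422 / 25.6343 = -0.396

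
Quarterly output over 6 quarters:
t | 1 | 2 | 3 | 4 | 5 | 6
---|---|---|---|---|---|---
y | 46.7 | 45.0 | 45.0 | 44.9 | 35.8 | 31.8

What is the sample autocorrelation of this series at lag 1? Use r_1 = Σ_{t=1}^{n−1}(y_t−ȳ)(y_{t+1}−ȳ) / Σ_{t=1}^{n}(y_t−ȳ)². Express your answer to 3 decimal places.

Mean ȳ = (46.7 + 45.0 + 45.0 + 44.9 + 35.8 + 31.8)/6 = 41.5333
Deviations from mean: 5.1667, 3.4667, 3.4667, 3.3667, -5.7333, -9.7333
Σ(y_t−ȳ)(y_{t+1}−ȳ) = (17.9111) + (12.0178) + (11.6711) + (-19.3022) + (55.8044) = 78.1022
Denominator Σ(y_t−ȳ)² = 189.6733
r_1 = 78.1022 / 189.6733 = 0.412

0.412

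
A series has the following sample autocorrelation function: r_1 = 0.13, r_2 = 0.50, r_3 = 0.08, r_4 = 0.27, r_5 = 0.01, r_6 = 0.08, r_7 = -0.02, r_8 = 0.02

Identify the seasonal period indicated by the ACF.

2

The largest autocorrelation is r_2 = 0.50, with a weaker echo at lag 4 (0.27); the remaining lags stay at or below 0.13.
The dominant spike at lag 2 indicates a seasonal period of 2.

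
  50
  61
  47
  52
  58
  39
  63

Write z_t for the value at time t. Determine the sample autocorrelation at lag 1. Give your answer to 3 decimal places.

Mean z̄ = (50 + 61 + 47 + 52 + 58 + 39 + 63)/7 = 52.8571
Deviations from mean: -2.8571, 8.1429, -5.8571, -0.8571, 5.1429, -13.8571, 10.1429
Numerator Σ_{t=1}^{6}(z_t−z̄)(z_{t+1}−z̄) = -282.1633
Denominator Σ(z_t−z̄)² = 430.8571
r_1 = -282.1633 / 430.8571 = -0.655

-0.655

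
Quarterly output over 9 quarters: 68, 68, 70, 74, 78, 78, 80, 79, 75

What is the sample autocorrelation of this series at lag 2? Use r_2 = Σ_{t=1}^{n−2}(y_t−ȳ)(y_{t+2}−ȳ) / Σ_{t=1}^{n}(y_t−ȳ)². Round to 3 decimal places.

0.295

Mean ȳ = (68 + 68 + 70 + 74 + 78 + 78 + 80 + 79 + 75)/9 = 74.4444
Σ(y_t−ȳ)(y_{t+2}−ȳ) = (28.6420) + (2.8642) + (-15.8025) + (-1.5802) + (19.7531) + (16.1975) + (3.0864) = 53.1605
Denominator Σ(y_t−ȳ)² = 180.2222
r_2 = 53.1605 / 180.2222 = 0.295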